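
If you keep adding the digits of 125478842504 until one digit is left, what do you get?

1+2+5+4+7+8+8+4+2+5+0+4 = 50
5+0 = 5
(Equivalently, 125478842504 mod 9 = 5.)

5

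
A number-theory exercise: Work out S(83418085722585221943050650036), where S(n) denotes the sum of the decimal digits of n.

8+3+4+1+8+0+8+5+7+2+2+5+8+5+2+2+1+9+4+3+0+5+0+6+5+0+0+3+6 = 112

112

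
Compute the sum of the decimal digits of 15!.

15! = 1307674368000
Sum of its 13 digits: 45.

45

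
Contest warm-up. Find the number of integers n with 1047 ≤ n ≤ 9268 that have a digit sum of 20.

The integers in [1047, 9268] that have a digit sum of 20: 1199, 1289, 1298, 1379, 1388, 1397, …, 9254, 9263.
552 qualify.

552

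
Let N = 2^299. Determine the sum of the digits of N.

410

2^299 = 1018517988167243043134222844204689080525734196832968125318070224677190649881668353091698688
Sum of its 91 digits: 410.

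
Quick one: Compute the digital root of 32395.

4

3+2+3+9+5 = 22
2+2 = 4
(Equivalently, 32395 mod 9 = 4.)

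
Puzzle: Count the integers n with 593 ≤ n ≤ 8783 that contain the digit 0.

2205

The integers in [593, 8783] that contain the digit 0: 600, 601, 602, 603, 604, 605, …, 8770, 8780.
2205 qualify.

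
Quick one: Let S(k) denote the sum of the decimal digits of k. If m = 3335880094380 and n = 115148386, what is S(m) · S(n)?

S(3335880094380) = 3+3+3+5+8+8+0+0+9+4+3+8+0 = 54.
S(115148386) = 1+1+5+1+4+8+3+8+6 = 37.
54 · 37 = 1998.

1998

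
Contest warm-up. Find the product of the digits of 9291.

9×2×9×1 = 162

162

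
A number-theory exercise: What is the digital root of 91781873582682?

3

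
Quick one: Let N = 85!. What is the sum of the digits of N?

85! = 281710411438055027694947944226061159480056634330574206405101912752560026159795933451040286452340924018275123200000000000000000000
Sum of its 129 digits: 414.

414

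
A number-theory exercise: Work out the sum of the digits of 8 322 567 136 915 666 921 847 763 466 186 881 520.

8+3+2+2+5+6+7+1+3+6+9+1+5+6+6+6+9+2+1+8+4+7+7+6+3+4+6+6+1+8+6+8+8+1+5+2+0 = 178

178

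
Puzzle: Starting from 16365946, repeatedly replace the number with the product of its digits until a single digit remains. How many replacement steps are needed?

16365946 → 116640 → 0 (2 steps)

2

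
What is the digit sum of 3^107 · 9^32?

351

3^107 · 9^32 = 3870210234510307998744588107535211184800325224934979257430349324033792477926791547
Sum of its 82 digits: 351.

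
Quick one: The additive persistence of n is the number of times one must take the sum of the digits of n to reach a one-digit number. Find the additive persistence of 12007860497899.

2

12007860497899 → 70 → 7 (2 steps)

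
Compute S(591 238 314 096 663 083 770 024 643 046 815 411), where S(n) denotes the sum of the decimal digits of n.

5+9+1+2+3+8+3+1+4+0+9+6+6+6+3+0+8+3+7+7+0+0+2+4+6+4+3+0+4+6+8+1+5+4+1+1 = 140

140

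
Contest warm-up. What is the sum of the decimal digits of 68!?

342

68! = 2480035542436830599600990418569171581047399201355367672371710738018221445712183296000000000000000
Sum of its 97 digits: 342.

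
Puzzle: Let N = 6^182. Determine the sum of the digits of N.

603

6^182 = 4202692063030046830609921780488091738797724741769969342056068350358126849490187085057808105930621261426015922942545098004869567022013073063936
Sum of its 142 digits: 603.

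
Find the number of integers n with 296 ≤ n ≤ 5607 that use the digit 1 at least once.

The integers in [296, 5607] that use the digit 1 at least once: 301, 310, 311, 312, 313, 314, …, 5591, 5601.
2142 qualify.

2142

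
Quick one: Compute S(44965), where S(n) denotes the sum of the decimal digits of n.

4+4+9+6+5 = 28

28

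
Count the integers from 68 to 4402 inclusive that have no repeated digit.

The integers in [68, 4402] that have no repeated digit: 68, 69, 70, 71, 72, 73, …, 4397, 4398.
2413 qualify.

2413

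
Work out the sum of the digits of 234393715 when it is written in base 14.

234393715 in base 14 is 231B6643.
Digit sum: 2+3+1+11+6+6+4+3 = 36.

36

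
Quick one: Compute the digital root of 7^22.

The digital root of n equals n mod 9 (or 9 when 9 | n), so we need 7^22 mod 9.
7^22 ≡ 7 (mod 9), so the digital root is 7.

7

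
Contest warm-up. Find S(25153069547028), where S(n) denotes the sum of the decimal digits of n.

57

2+5+1+5+3+0+6+9+5+4+7+0+2+8 = 57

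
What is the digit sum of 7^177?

658

7^177 = 382254918769819974701782742267647858111082220918339699169480145230008590406357306917215864717113294772320175575960033980179181108252057741716735459207
Sum of its 150 digits: 658.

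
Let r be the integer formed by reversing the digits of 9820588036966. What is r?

Reversing 9820588036966 gives 6696308850289.

6696308850289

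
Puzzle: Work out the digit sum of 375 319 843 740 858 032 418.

93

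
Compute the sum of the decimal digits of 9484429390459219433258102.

9+4+8+4+4+2+9+3+9+0+4+5+9+2+1+9+4+3+3+2+5+8+1+0+2 = 110

110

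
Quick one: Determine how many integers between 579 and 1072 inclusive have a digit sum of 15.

38

The integers in [579, 1072] that have a digit sum of 15: 582, 591, 609, 618, 627, 636, …, 1059, 1068.
38 qualify.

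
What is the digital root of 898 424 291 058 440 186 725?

8+9+8+4+2+4+2+9+1+0+5+8+4+4+0+1+8+6+7+2+5 = 97
9+7 = 16
1+6 = 7
(Equivalently, 898 424 291 058 440 186 725 mod 9 = 7.)

7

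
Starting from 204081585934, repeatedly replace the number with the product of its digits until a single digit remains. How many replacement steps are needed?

1

204081585934 → 0 (1 step)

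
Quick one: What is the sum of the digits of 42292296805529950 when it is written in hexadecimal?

42292296805529950 in base 16 is 96409EAFD4395E.
Digit sum: 9+6+4+0+9+14+10+15+13+4+3+9+5+14 = 115.

115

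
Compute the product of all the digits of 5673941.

5×6×7×3×9×4×1 = 22680

22680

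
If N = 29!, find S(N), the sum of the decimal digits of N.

126

29! = 8841761993739701954543616000000
Sum of its 31 digits: 126.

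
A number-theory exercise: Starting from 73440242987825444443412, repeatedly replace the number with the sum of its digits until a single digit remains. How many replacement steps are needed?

73440242987825444443412 → 95 → 14 → 5 (3 steps)

3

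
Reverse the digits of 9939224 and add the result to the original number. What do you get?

Reverse of 9939224 is 4229399.
9939224 + 4229399 = 14168623

14168623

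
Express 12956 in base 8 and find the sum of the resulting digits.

13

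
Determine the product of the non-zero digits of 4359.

540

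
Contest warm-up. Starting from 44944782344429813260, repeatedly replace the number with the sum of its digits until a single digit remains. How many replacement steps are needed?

44944782344429813260 → 88 → 16 → 7 (3 steps)

3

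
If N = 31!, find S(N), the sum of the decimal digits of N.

135

31! = 8222838654177922817725562880000000
Sum of its 34 digits: 135.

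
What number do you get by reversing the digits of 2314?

Reversing 2314 gives 4132.

4132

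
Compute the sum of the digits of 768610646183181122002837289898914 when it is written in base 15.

220

768610646183181122002837289898914 in base 15 is D7DCDD4A7A8C3AB6E223521E740E.
Digit sum: 13+7+13+12+13+13+4+10+7+10+8+12+3+10+11+6+14+2+2+3+5+2+1+14+7+4+0+14 = 220.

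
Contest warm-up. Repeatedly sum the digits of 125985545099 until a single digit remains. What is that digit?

8

1+2+5+9+8+5+5+4+5+0+9+9 = 62
6+2 = 8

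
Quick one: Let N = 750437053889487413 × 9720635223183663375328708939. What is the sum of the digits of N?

200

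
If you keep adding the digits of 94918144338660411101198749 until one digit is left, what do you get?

4

9+4+9+1+8+1+4+4+3+3+8+6+6+0+4+1+1+1+0+1+1+9+8+7+4+9 = 112
1+1+2 = 4
(Equivalently, 94918144338660411101198749 mod 9 = 4.)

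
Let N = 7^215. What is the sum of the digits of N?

7^215 = 49668220795091884651907142960639368424326254741611211524326010263456170596642637137926805158205709094699227041655678921514754655399939187863849724339366170077067998937156353762669943
Sum of its 182 digits: 850.

850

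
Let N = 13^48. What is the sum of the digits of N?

208

13^48 = 294632676319010105335586872991323185304149065116720321
Sum of its 54 digits: 208.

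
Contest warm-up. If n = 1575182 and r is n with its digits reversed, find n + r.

4390933

Reverse of 1575182 is 2815751.
1575182 + 2815751 = 4390933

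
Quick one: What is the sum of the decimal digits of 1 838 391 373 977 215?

77

1+8+3+8+3+9+1+3+7+3+9+7+7+2+1+5 = 77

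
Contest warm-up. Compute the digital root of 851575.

4

8+5+1+5+7+5 = 31
3+1 = 4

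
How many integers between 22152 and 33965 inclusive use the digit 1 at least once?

3907

The integers in [22152, 33965] that use the digit 1 at least once: 22152, 22153, 22154, 22155, 22156, 22157, …, 33951, 33961.
3907 qualify.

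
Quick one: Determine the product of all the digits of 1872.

1×8×7×2 = 112

112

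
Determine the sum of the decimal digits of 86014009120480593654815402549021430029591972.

8+6+0+1+4+0+0+9+1+2+0+4+8+0+5+9+3+6+5+4+8+1+5+4+0+2+5+4+9+0+2+1+4+3+0+0+2+9+5+9+1+9+7+2 = 167

167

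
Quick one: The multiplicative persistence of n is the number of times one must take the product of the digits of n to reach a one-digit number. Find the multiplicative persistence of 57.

3

57 → 35 → 15 → 5 (3 steps)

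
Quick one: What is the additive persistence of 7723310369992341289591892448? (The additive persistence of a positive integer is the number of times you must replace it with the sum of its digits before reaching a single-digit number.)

7723310369992341289591892448 → 138 → 12 → 3 (3 steps)

3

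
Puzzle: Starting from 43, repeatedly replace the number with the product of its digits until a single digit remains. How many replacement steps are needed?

2

43 → 12 → 2 (2 steps)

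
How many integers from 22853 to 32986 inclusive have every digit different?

The integers in [22853, 32986] that have every digit different: 23014, 23015, 23016, 23017, 23018, 23019, …, 32985, 32986.
3359 qualify.

3359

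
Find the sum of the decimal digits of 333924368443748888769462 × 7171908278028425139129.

333924368443748888769462 × 7171908278028425139129 = 2394874942277136479350582770780047102956478598
Sum of its 46 digits: 225.

225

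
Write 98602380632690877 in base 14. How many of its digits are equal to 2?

98602380632690877 in base 14 is 8C32C4987685365.
The digit 2 appears 1 time.

1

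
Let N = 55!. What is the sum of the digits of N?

279

55! = 12696403353658275925965100847566516959580321051449436762275840000000000000
Sum of its 74 digits: 279.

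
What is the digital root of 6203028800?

2

6+2+0+3+0+2+8+8+0+0 = 29
2+9 = 11
1+1 = 2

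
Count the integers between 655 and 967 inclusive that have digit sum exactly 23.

10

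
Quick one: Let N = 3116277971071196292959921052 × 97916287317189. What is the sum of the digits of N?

162

3116277971071196292959921052 × 97916287317189 = 305134369175634047020901390192638322562828
Sum of its 42 digits: 162.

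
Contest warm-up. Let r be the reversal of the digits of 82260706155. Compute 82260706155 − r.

27099999927

Reverse of 82260706155 is 55160706228.
82260706155 − 55160706228 = 27099999927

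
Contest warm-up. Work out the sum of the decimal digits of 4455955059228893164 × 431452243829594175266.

170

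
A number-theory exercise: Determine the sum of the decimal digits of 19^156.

19^156 = 30588751310510893306916915337770582752668465458243019791590785071087474000578733809417161750188608850629697427767390411772617886947258805747894400478341145216246625791726950585851429207337086623072881
Sum of its 200 digits: 919.

919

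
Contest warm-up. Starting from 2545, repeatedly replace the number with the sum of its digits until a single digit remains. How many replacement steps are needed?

2545 → 16 → 7 (2 steps)

2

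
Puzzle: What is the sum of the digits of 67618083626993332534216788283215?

6+7+6+1+8+0+8+3+6+2+6+9+9+3+3+3+2+5+3+4+2+1+6+7+8+8+2+8+3+2+1+5 = 147

147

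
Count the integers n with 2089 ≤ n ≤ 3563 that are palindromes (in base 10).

The integers in [2089, 3563] that are palindromes (in base 10): 2112, 2222, 2332, 2442, 2552, 2662, …, 3443, 3553.
15 qualify.

15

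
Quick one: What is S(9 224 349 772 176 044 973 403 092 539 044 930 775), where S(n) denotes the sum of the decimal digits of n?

9+2+2+4+3+4+9+7+7+2+1+7+6+0+4+4+9+7+3+4+0+3+0+9+2+5+3+9+0+4+4+9+3+0+7+7+5 = 164

164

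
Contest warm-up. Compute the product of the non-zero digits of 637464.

6×3×7×4×6×4 = 12096

12096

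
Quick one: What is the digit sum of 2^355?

2^355 = 73391955711682288371546268649666782105490079653384995959602842860381532034831513858240593699524021969747968
Sum of its 107 digits: 524.

524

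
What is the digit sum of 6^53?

216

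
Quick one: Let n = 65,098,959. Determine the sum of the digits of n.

6+5+0+9+8+9+5+9 = 51

51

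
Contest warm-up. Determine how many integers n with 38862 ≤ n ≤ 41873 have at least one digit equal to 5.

814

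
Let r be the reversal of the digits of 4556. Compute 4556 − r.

-1998

Reverse of 4556 is 6554.
4556 − 6554 = -1998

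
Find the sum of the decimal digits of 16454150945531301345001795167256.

118

1+6+4+5+4+1+5+0+9+4+5+5+3+1+3+0+1+3+4+5+0+0+1+7+9+5+1+6+7+2+5+6 = 118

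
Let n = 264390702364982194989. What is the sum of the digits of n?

105

2+6+4+3+9+0+7+0+2+3+6+4+9+8+2+1+9+4+9+8+9 = 105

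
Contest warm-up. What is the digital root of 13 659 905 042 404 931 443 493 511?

9

1+3+6+5+9+9+0+5+0+4+2+4+0+4+9+3+1+4+4+3+4+9+3+5+1+1 = 99
9+9 = 18
1+8 = 9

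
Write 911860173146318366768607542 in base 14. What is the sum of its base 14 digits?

161

911860173146318366768607542 in base 14 is 3D8673D6852673A2962B919C.
Digit sum: 3+13+8+6+7+3+13+6+8+5+2+6+7+3+10+2+9+6+2+11+9+1+9+12 = 161.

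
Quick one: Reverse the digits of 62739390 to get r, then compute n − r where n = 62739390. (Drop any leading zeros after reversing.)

53345664

Reverse of 62739390 is 9393726.
62739390 − 9393726 = 53345664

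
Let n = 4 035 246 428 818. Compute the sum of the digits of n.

55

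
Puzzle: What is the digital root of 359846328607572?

3

3+5+9+8+4+6+3+2+8+6+0+7+5+7+2 = 75
7+5 = 12
1+2 = 3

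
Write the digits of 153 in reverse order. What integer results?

351

Reversing 153 gives 351.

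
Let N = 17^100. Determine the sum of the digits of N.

568

17^100 = 1108899372780783641306111715875094966436017167649879524402769841278887580501366697712424694256005093589248451503068397608001
Sum of its 124 digits: 568.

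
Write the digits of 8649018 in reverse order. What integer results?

Reversing 8649018 gives 8109468.

8109468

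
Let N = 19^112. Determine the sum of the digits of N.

667

19^112 = 166112879538138021398639817119377060279394249953932395501397613136768531800743796516981737800200615448521754948665790225168890171615579967924161
Sum of its 144 digits: 667.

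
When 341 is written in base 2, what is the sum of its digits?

5

341 in base 2 is 101010101.
Digit sum: 1+0+1+0+1+0+1+0+1 = 5.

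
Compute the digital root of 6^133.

The digital root of n equals n mod 9 (or 9 when 9 | n), so we need 6^133 mod 9.
6^133 ≡ 0 (mod 9), so the digital root is 9.

9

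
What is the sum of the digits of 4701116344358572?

4+7+0+1+1+1+6+3+4+4+3+5+8+5+7+2 = 61

61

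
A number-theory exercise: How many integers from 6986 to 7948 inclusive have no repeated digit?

The integers in [6986, 7948] that have no repeated digit: 6987, 7012, 7013, 7014, 7015, 7016, …, 7946, 7948.
484 qualify.

484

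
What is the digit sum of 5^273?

5^273 = 65888737145190770152178587820437618798187258639803172187986018906925901818560997451564846065309816181644800521439740475440941611838012288617347746101822469899644829638418741524219512939453125
Sum of its 191 digits: 890.

890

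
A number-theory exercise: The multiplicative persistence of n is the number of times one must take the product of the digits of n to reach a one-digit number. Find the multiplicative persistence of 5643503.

1

5643503 → 0 (1 step)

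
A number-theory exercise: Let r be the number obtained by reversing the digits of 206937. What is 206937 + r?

Reverse of 206937 is 739602.
206937 + 739602 = 946539

946539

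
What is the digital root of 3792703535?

3+7+9+2+7+0+3+5+3+5 = 44
4+4 = 8
(Equivalently, 3792703535 mod 9 = 8.)

8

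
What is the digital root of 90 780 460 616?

9+0+7+8+0+4+6+0+6+1+6 = 47
4+7 = 11
1+1 = 2

2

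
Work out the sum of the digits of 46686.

4+6+6+8+6 = 30

30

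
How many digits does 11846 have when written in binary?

14

11846 in base 2 is 10111001000110, which has 14 digits.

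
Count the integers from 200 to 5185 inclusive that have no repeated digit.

The integers in [200, 5185] that have no repeated digit: 201, 203, 204, 205, 206, 207, …, 5183, 5184.
2694 qualify.

2694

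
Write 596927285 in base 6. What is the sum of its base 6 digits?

25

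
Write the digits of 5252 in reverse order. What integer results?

Reversing 5252 gives 2525.

2525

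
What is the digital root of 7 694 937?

7+6+9+4+9+3+7 = 45
4+5 = 9

9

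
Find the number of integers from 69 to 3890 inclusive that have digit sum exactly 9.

The integers in [69, 3890] that have digit sum exactly 9: 72, 81, 90, 108, 117, 126, …, 3510, 3600.
157 qualify.

157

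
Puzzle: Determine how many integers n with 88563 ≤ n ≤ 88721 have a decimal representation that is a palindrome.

2

The integers in [88563, 88721] that have a decimal representation that is a palindrome: 88588, 88688.
2 qualify.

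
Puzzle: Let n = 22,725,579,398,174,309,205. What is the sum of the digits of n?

2+2+7+2+5+5+7+9+3+9+8+1+7+4+3+0+9+2+0+5 = 90

90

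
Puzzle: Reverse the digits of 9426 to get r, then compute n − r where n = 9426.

3177

Reverse of 9426 is 6249.
9426 − 6249 = 3177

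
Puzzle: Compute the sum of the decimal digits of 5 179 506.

5+1+7+9+5+0+6 = 33

33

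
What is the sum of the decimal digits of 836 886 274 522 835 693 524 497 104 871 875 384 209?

193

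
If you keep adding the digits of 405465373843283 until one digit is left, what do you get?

2

4+0+5+4+6+5+3+7+3+8+4+3+2+8+3 = 65
6+5 = 11
1+1 = 2
(Equivalently, 405465373843283 mod 9 = 2.)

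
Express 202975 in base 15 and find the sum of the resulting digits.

202975 in base 15 is 4021A.
Digit sum: 4+0+2+1+10 = 17.

17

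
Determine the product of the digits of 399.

243

3×9×9 = 243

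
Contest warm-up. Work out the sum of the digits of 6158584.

6+1+5+8+5+8+4 = 37

37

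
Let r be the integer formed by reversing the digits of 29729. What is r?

92792

Reversing 29729 gives 92792.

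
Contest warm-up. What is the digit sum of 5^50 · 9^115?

648

5^50 · 9^115 = 4857231494333312776358124635005488764585108910306480243598576306568758123739486256740459926096438277105318328441541098072775639593601226806640625
Sum of its 145 digits: 648.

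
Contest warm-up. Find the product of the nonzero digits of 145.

20

1×4×5 = 20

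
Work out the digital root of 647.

8

6+4+7 = 17
1+7 = 8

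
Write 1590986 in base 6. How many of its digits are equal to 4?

2

1590986 in base 6 is 54033402.
The digit 4 appears 2 times.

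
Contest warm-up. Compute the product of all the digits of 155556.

3750

1×5×5×5×5×6 = 3750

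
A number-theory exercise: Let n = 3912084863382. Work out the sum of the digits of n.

3+9+1+2+0+8+4+8+6+3+3+8+2 = 57

57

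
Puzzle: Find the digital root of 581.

5+8+1 = 14
1+4 = 5

5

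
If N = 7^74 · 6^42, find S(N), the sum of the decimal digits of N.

432

7^74 · 6^42 = 165808762185211198364631616834569803561260260158976080443674845919510477383471943408215459364864
Sum of its 96 digits: 432.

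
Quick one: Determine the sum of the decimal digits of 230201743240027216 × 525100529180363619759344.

188

230201743240027216 × 525100529180363619759344 = 120879057193580484781679670855109930306304
Sum of its 42 digits: 188.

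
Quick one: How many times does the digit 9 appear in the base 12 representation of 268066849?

268066849 in base 12 is 75937341.
The digit 9 appears 1 time.

1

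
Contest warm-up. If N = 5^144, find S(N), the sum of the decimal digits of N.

460

5^144 = 44841550858394146269559346665277316200968382140048504696226185084473314645947539247572422027587890625
Sum of its 101 digits: 460.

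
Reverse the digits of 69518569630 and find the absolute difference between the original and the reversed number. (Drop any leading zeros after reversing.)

Reverse of 69518569630 is 3696581596.
|69518569630 − 3696581596| = 65821988034

65821988034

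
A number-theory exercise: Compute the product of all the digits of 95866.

12960

9×5×8×6×6 = 12960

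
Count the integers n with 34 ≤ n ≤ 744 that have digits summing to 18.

30

The integers in [34, 744] that have digits summing to 18: 99, 189, 198, 279, 288, 297, …, 729, 738.
30 qualify.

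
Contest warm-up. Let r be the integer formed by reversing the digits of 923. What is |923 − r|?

594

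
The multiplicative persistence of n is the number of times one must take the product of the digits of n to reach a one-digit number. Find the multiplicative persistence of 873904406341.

1

873904406341 → 0 (1 step)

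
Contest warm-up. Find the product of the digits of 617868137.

338688

6×1×7×8×6×8×1×3×7 = 338688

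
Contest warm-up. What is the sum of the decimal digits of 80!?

450

80! = 71569457046263802294811533723186532165584657342365752577109445058227039255480148842668944867280814080000000000000000000
Sum of its 119 digits: 450.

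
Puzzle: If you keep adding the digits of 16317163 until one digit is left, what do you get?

1

1+6+3+1+7+1+6+3 = 28
2+8 = 10
1+0 = 1
(Equivalently, 16317163 mod 9 = 1.)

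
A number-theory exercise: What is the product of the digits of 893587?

8×9×3×5×8×7 = 60480

60480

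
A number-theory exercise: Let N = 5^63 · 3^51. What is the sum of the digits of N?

315

5^63 · 3^51 = 233503967363543549891384694915108521939828278846107423305511474609375
Sum of its 69 digits: 315.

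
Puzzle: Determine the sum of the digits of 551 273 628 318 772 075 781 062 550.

113

5+5+1+2+7+3+6+2+8+3+1+8+7+7+2+0+7+5+7+8+1+0+6+2+5+5+0 = 113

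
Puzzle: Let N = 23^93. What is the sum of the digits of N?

530

23^93 = 4372086539555000980287127355506913371582046817861840506438445979231555384501134266855234221725830165364561372235140990139433783
Sum of its 127 digits: 530.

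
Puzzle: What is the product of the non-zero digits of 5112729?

5×1×1×2×7×2×9 = 1260

1260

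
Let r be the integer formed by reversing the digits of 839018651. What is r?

156810938

Reversing 839018651 gives 156810938.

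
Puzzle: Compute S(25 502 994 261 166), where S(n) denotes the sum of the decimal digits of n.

2+5+5+0+2+9+9+4+2+6+1+1+6+6 = 58

58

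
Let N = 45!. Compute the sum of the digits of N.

207

45! = 119622220865480194561963161495657715064383733760000000000
Sum of its 57 digits: 207.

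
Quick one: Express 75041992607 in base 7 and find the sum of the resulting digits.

47

75041992607 in base 7 is 5264416261361.
Digit sum: 5+2+6+4+4+1+6+2+6+1+3+6+1 = 47.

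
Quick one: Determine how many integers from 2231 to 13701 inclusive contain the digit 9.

The integers in [2231, 13701] that contain the digit 9: 2239, 2249, 2259, 2269, 2279, 2289, …, 13698, 13699.
3802 qualify.

3802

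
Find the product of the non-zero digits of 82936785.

8×2×9×3×6×7×8×5 = 725760

725760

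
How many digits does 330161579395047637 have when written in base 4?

330161579395047637 in base 4 is 102110332003110022110232003111, which has 30 digits.

30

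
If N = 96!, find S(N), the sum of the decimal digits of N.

96! = 991677934870949689209571401541893801158183648651267795444376054838492222809091499987689476037000748982075094738965754305639874560000000000000000000000
Sum of its 150 digits: 648.

648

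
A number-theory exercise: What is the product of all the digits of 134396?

1×3×4×3×9×6 = 1944

1944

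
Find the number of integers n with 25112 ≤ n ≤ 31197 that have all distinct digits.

2010

The integers in [25112, 31197] that have all distinct digits: 25130, 25134, 25136, 25137, 25138, 25139, …, 31097, 31098.
2010 qualify.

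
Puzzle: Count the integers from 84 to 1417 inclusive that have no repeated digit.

The integers in [84, 1417] that have no repeated digit: 84, 85, 86, 87, 89, 90, …, 1408, 1409.
837 qualify.

837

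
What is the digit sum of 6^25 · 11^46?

6^25 · 11^46 = 22795271903892086411439880321474380146691691341259336574198492430336
Sum of its 68 digits: 297.

297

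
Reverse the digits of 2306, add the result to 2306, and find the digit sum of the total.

Reversal of 2306 is 6032; 2306 + 6032 = 8338.
Digit sum of 8338: 8+3+3+8 = 22.

22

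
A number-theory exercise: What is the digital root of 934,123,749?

9+3+4+1+2+3+7+4+9 = 42
4+2 = 6
(Equivalently, 934,123,749 mod 9 = 6.)

6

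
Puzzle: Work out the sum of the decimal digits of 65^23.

203

65^23 = 497745340030349688137123548984527587890625
Sum of its 42 digits: 203.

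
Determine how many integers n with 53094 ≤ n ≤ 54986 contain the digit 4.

The integers in [53094, 54986] that contain the digit 4: 53094, 53104, 53114, 53124, 53134, 53140, …, 54985, 54986.
1240 qualify.

1240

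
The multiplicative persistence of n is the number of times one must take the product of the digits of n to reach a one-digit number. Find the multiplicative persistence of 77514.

77514 → 980 → 0 (2 steps)

2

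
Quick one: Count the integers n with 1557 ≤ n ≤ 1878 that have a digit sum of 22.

The integers in [1557, 1878] that have a digit sum of 22: 1579, 1588, 1597, 1669, 1678, 1687, …, 1867, 1876.
16 qualify.

16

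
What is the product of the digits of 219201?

2×1×9×2×0×1 = 0

0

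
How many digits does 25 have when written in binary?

25 in base 2 is 11001, which has 5 digits.

5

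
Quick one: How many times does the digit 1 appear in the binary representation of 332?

332 in base 2 is 101001100.
The digit 1 appears 4 times.

4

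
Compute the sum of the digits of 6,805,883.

38

6+8+0+5+8+8+3 = 38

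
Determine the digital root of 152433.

1+5+2+4+3+3 = 18
1+8 = 9

9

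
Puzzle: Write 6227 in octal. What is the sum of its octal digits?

11

6227 in base 8 is 14123.
Digit sum: 1+4+1+2+3 = 11.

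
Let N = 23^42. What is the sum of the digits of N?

23^42 = 1558005952997140033806173725098810522409738596181909282129
Sum of its 58 digits: 253.

253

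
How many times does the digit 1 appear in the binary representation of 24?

24 in base 2 is 11000.
The digit 1 appears 2 times.

2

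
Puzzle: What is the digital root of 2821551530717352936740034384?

9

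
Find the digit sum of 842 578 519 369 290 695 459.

8+4+2+5+7+8+5+1+9+3+6+9+2+9+0+6+9+5+4+5+9 = 116

116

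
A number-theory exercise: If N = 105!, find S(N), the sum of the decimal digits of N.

105! = 1081396758240290900504101305800329649720646107774902579144176636573226531909905153326984536526808240339776398934872029657993872907813436816097280000000000000000000000000
Sum of its 169 digits: 648.

648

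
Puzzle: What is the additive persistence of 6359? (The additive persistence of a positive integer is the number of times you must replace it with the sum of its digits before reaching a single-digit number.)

6359 → 23 → 5 (2 steps)

2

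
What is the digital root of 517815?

5+1+7+8+1+5 = 27
2+7 = 9

9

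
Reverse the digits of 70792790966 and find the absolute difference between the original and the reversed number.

3883061259

Reverse of 70792790966 is 66909729707.
|70792790966 − 66909729707| = 3883061259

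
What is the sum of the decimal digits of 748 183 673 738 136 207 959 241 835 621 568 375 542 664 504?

209

7+4+8+1+8+3+6+7+3+7+3+8+1+3+6+2+0+7+9+5+9+2+4+1+8+3+5+6+2+1+5+6+8+3+7+5+5+4+2+6+6+4+5+0+4 = 209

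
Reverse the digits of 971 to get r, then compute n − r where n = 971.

Reverse of 971 is 179.
971 − 179 = 792

792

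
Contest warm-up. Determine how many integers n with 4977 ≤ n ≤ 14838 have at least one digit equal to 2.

The integers in [4977, 14838] that have at least one digit equal to 2: 4982, 4992, 5002, 5012, 5020, 5021, …, 14829, 14832.
3416 qualify.

3416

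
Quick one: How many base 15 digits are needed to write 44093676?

44093676 in base 15 is 3D0EBD6, which has 7 digits.

7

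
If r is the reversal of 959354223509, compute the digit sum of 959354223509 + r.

76

Reversal of 959354223509 is 905322453959; 959354223509 + 905322453959 = 1864676677468.
Digit sum of 1864676677468: 1+8+6+4+6+7+6+6+7+7+4+6+8 = 76.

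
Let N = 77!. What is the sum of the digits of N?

432

77! = 145183092028285869634070784086308284983740379224208358846781574688061991349156420080065207861248000000000000000000
Sum of its 114 digits: 432.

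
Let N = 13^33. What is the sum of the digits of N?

13^33 = 5756130429098929077956071497934208653
Sum of its 37 digits: 181.

181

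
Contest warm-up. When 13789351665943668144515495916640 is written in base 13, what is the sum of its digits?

172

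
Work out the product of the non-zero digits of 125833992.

1×2×5×8×3×3×9×9×2 = 116640

116640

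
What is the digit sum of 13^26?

13^26 = 91733330193268616658399616009
Sum of its 29 digits: 133.

133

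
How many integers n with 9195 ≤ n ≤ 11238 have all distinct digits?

The integers in [9195, 11238] that have all distinct digits: 9201, 9203, 9204, 9205, 9206, 9207, …, 10986, 10987.
728 qualify.

728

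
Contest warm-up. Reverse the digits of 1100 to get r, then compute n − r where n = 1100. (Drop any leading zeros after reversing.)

Reverse of 1100 is 11.
1100 − 11 = 1089

1089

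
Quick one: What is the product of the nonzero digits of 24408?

256

2×4×4×8 = 256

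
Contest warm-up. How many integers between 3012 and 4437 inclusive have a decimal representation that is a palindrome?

13

The integers in [3012, 4437] that have a decimal representation that is a palindrome: 3113, 3223, 3333, 3443, 3553, 3663, …, 4224, 4334.
13 qualify.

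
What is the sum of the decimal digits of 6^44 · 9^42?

306

6^44 · 9^42 = 207415120589581452734702008406592340107581343533436206180203788648396619776
Sum of its 75 digits: 306.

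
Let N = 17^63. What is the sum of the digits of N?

17^63 = 329823842388297603127136803999476682470817199986161913402815245153916577027313
Sum of its 78 digits: 359.

359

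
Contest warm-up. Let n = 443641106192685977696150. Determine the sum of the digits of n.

110

4+4+3+6+4+1+1+0+6+1+9+2+6+8+5+9+7+7+6+9+6+1+5+0 = 110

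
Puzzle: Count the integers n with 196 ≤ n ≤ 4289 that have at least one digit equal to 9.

The integers in [196, 4289] that have at least one digit equal to 9: 196, 197, 198, 199, 209, 219, …, 4279, 4289.
1097 qualify.

1097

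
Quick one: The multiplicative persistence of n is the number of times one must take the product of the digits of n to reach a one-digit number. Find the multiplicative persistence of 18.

18 → 8 (1 step)

1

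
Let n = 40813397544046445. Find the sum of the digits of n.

4+0+8+1+3+3+9+7+5+4+4+0+4+6+4+4+5 = 71

71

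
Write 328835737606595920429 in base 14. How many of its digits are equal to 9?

328835737606595920429 in base 14 is AADAB8B93039468781.
The digit 9 appears 2 times.

2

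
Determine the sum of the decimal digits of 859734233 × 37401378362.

91

859734233 × 37401378362 = 32155245339196866346
Sum of its 20 digits: 91.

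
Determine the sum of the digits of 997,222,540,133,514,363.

9+9+7+2+2+2+5+4+0+1+3+3+5+1+4+3+6+3 = 69

69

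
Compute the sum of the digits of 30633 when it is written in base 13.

30633 in base 13 is 10C35.
Digit sum: 1+0+12+3+5 = 21.

21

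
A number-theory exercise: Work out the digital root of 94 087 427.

5

9+4+0+8+7+4+2+7 = 41
4+1 = 5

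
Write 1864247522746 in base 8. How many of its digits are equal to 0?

1

1864247522746 in base 8 is 33101563732672.
The digit 0 appears 1 time.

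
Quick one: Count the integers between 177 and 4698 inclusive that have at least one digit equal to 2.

1991

The integers in [177, 4698] that have at least one digit equal to 2: 182, 192, 200, 201, 202, 203, …, 4682, 4692.
1991 qualify.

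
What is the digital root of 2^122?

4

The digital root of n equals n mod 9 (or 9 when 9 | n), so we need 2^122 mod 9.
2^122 ≡ 4 (mod 9), so the digital root is 4.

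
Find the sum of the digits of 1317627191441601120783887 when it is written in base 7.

77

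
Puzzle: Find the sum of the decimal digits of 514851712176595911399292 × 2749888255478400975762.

225

514851712176595911399292 × 2749888255478400975762 = 1415784676627367144115953546988460991595960504
Sum of its 46 digits: 225.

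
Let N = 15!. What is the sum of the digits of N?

45

15! = 1307674368000
Sum of its 13 digits: 45.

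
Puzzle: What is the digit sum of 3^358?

756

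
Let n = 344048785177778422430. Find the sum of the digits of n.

3+4+4+0+4+8+7+8+5+1+7+7+7+7+8+4+2+2+4+3+0 = 95

95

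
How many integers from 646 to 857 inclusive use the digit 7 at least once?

121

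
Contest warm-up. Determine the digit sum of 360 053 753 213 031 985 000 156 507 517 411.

3+6+0+0+5+3+7+5+3+2+1+3+0+3+1+9+8+5+0+0+0+1+5+6+5+0+7+5+1+7+4+1+1 = 107

107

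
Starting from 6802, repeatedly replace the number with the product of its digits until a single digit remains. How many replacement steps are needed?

6802 → 0 (1 step)

1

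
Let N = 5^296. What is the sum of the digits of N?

943

5^296 = 785454954447636248495323512797804102876034481999911930417847858749936840755474537033615661445973112364349371450421100562106866977667955024449202371857434152360496874313577908566230689757503569126129150390625
Sum of its 207 digits: 943.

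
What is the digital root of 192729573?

9

1+9+2+7+2+9+5+7+3 = 45
4+5 = 9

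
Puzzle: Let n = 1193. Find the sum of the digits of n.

14

1+1+9+3 = 14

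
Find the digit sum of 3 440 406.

3+4+4+0+4+0+6 = 21

21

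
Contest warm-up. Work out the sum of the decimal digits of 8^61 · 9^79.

576

8^61 · 9^79 = 29760995364681174460479227801038751504006330308572591379708672704388758150880442970179022434838871567931672067435453817313518682112
Sum of its 131 digits: 576.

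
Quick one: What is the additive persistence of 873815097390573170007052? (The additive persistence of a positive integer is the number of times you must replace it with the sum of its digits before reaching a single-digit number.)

3

873815097390573170007052 → 97 → 16 → 7 (3 steps)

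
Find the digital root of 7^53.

4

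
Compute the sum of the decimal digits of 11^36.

11^36 = 30912680532870672635673352936887453361
Sum of its 38 digits: 172.

172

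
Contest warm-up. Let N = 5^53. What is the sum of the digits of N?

119

5^53 = 11102230246251565404236316680908203125
Sum of its 38 digits: 119.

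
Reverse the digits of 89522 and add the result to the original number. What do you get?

112120

Reverse of 89522 is 22598.
89522 + 22598 = 112120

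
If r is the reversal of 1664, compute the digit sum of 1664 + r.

16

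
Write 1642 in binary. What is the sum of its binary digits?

1642 in base 2 is 11001101010.
Digit sum: 1+1+0+0+1+1+0+1+0+1+0 = 6.

6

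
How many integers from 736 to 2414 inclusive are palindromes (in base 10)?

41

The integers in [736, 2414] that are palindromes (in base 10): 737, 747, 757, 767, 777, 787, …, 2222, 2332.
41 qualify.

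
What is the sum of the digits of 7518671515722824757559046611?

127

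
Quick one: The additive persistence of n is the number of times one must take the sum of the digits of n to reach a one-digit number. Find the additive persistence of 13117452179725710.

2

13117452179725710 → 63 → 9 (2 steps)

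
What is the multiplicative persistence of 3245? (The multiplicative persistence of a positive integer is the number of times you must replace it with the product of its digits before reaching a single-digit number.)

2

3245 → 120 → 0 (2 steps)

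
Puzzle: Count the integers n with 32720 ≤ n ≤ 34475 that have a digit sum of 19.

136

The integers in [32720, 34475] that have a digit sum of 19: 32725, 32734, 32743, 32752, 32761, 32770, …, 34462, 34471.
136 qualify.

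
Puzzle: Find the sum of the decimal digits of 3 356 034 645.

39

3+3+5+6+0+3+4+6+4+5 = 39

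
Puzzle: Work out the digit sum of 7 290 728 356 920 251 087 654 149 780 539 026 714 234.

7+2+9+0+7+2+8+3+5+6+9+2+0+2+5+1+0+8+7+6+5+4+1+4+9+7+8+0+5+3+9+0+2+6+7+1+4+2+3+4 = 173

173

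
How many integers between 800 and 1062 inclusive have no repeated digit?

The integers in [800, 1062] that have no repeated digit: 801, 802, 803, 804, 805, 806, …, 1059, 1062.
173 qualify.

173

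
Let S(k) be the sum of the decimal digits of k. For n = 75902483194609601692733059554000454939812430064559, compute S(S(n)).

6

First digit sum: 213.
2+1+3 = 6.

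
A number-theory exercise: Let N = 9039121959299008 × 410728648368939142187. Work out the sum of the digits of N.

9039121959299008 × 410728648368939142187 = 3712626344784878485368634739360050496
Sum of its 37 digits: 179.

179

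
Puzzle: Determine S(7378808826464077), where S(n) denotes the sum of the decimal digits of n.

7+3+7+8+8+0+8+8+2+6+4+6+4+0+7+7 = 85

85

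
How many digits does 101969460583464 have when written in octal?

101969460583464 in base 8 is 2713663536356050, which has 16 digits.

16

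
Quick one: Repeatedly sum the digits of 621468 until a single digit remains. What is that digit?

6+2+1+4+6+8 = 27
2+7 = 9

9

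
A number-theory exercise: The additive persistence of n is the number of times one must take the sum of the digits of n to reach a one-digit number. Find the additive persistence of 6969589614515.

3

6969589614515 → 74 → 11 → 2 (3 steps)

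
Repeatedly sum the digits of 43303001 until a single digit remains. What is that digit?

5

4+3+3+0+3+0+0+1 = 14
1+4 = 5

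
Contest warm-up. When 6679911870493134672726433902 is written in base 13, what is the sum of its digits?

6679911870493134672726433902 in base 13 is C3CA1639948C64B9664226A43.
Digit sum: 12+3+12+10+1+6+3+9+9+4+8+12+6+4+11+9+6+6+4+2+2+6+10+4+3 = 162.

162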